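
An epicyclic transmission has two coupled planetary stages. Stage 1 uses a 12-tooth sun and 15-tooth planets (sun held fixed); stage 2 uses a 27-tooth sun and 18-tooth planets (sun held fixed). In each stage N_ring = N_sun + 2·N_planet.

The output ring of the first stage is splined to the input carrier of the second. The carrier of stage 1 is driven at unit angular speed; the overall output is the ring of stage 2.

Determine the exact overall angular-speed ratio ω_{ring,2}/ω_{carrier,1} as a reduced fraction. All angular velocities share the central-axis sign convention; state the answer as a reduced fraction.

Stage 1: N_ring = 12 + 2·15 = 42
Stage 1: 12(ω_s−ω_c) = −42(ω_r−ω_c),  ω_s=0, ω_c=1
Stage 1: ω_r = 1 − (12/42)(0−1) = 9/7
  ⇒ ω_r¹/ω_c¹ = 9/7
Stage 2: N_ring = 27 + 2·18 = 63
Stage 2: 27(ω_s−ω_c) = −63(ω_r−ω_c),  ω_s=0, ω_c=1
Stage 2: ω_r = 1 − (27/63)(0−1) = 10/7
  ⇒ ω_r²/ω_c² = 10/7
Coupling ω_c² = ω_r¹ ⇒ overall = 9/7 × 10/7 = 90/49

90/49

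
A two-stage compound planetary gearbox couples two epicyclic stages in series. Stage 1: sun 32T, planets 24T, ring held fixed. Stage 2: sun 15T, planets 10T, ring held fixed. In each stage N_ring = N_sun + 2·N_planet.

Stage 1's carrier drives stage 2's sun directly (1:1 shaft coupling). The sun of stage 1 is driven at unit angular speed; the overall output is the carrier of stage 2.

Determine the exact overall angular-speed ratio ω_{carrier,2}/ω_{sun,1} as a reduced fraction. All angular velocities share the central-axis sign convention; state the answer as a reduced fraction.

3/35

Stage 1: N_ring = 32 + 2·24 = 80
Stage 1: 32(ω_s−ω_c) = −80(ω_r−ω_c),  ω_r=0, ω_s=1
Stage 1: 32(1−ω_c) = −80(0−ω_c)  ⇒  112ω_c = 32  ⇒  ω_c = 2/7
  ⇒ ω_c¹/ω_s¹ = 2/7
Stage 2: N_ring = 15 + 2·10 = 35
Stage 2: 15(ω_s−ω_c) = −35(ω_r−ω_c),  ω_r=0, ω_s=1
Stage 2: 15(1−ω_c) = −35(0−ω_c)  ⇒  50ω_c = 15  ⇒  ω_c = 3/10
  ⇒ ω_c²/ω_s² = 3/10
Coupling ω_s² = ω_c¹ ⇒ overall = 2/7 × 3/10 = 3/35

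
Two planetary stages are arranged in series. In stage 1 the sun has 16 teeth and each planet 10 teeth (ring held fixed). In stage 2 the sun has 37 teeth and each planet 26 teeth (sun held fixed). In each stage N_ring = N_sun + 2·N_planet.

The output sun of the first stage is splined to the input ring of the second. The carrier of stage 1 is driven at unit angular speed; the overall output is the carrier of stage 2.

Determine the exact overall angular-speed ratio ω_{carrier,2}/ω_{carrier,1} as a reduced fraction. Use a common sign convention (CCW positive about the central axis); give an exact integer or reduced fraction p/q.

Stage 1: N_ring = 16 + 2·10 = 36
Stage 1: 16(ω_s−ω_c) = −36(ω_r−ω_c),  ω_r=0, ω_c=1
Stage 1: ω_s = 1 − (36/16)(0−1) = 13/4
  ⇒ ω_s¹/ω_c¹ = 13/4
Stage 2: N_ring = 37 + 2·26 = 89
Stage 2: 37(ω_s−ω_c) = −89(ω_r−ω_c),  ω_s=0, ω_r=1
Stage 2: 37(0−ω_c) = −89(1−ω_c)  ⇒  126ω_c = 89  ⇒  ω_c = 89/126
  ⇒ ω_c²/ω_r² = 89/126
Coupling ω_r² = ω_s¹ ⇒ overall = 13/4 × 89/126 = 1157/504

1157/504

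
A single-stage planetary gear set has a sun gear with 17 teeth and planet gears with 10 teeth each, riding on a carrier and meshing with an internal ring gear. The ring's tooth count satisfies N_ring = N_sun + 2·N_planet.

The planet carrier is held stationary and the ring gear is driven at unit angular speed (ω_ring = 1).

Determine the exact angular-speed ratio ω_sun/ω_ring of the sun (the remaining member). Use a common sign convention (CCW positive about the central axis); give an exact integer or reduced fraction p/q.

N_ring = 17 + 2·10 = 37
17(ω_s−ω_c) = −37(ω_r−ω_c),  ω_c=0, ω_r=1
ω_s = 0 − (37/17)(1−0) = -37/17
ω_s/ω_r = -37/17

-37/17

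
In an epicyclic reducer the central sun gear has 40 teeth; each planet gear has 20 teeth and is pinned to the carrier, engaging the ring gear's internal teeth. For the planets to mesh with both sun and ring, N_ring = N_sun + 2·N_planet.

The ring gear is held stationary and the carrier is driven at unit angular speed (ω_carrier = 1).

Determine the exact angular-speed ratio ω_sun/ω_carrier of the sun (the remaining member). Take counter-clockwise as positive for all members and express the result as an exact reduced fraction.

N_ring = 40 + 2·20 = 80
40(ω_s−ω_c) = −80(ω_r−ω_c),  ω_r=0, ω_c=1
ω_s = 1 − (80/40)(0−1) = 3
ω_s/ω_c = 3

3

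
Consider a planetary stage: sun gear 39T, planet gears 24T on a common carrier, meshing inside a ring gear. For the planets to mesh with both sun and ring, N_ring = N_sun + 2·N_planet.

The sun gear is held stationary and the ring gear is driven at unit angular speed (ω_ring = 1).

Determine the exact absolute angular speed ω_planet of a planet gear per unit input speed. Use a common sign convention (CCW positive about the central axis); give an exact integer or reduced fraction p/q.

N_ring = 39 + 2·24 = 87
39(ω_s−ω_c) = −87(ω_r−ω_c),  ω_s=0, ω_r=1
39(0−ω_c) = −87(1−ω_c)  ⇒  126ω_c = 87  ⇒  ω_c = 29/42
sun–planet: 39·(0−29/42) = −24·(ω_p−ω_c)  ⇒  ω_p−ω_c = −(39/24)·(-29/42) = 377/336
ω_p = 29/42 + 377/336 = 29/16

29/16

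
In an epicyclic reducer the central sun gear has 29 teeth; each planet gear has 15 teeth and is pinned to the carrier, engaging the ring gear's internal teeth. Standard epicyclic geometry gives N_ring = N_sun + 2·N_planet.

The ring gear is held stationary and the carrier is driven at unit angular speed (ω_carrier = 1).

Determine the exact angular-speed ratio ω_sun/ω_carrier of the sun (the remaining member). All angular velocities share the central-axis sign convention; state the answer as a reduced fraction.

N_ring = 29 + 2·15 = 59
29(ω_s−ω_c) = −59(ω_r−ω_c),  ω_r=0, ω_c=1
ω_s = 1 − (59/29)(0−1) = 88/29
ω_s/ω_c = 88/29

88/29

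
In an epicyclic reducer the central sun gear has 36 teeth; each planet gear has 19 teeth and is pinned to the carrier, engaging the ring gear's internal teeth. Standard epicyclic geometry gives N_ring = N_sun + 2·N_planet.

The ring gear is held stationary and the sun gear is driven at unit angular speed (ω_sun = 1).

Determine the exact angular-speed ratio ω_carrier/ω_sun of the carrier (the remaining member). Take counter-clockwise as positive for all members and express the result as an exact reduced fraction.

N_ring = 36 + 2·19 = 74
36(ω_s−ω_c) = −74(ω_r−ω_c),  ω_r=0, ω_s=1
36(1−ω_c) = −74(0−ω_c)  ⇒  110ω_c = 36  ⇒  ω_c = 18/55
ω_c/ω_s = 18/55

18/55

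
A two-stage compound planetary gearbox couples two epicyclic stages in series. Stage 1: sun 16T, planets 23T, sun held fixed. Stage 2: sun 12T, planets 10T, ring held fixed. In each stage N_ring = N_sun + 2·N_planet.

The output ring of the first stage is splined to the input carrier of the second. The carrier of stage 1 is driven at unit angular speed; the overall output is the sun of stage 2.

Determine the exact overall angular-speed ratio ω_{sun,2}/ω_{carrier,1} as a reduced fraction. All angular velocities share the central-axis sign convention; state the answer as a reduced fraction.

143/31

Stage 1: N_ring = 16 + 2·23 = 62
Stage 1: 16(ω_s−ω_c) = −62(ω_r−ω_c),  ω_s=0, ω_c=1
Stage 1: ω_r = 1 − (16/62)(0−1) = 39/31
  ⇒ ω_r¹/ω_c¹ = 39/31
Stage 2: N_ring = 12 + 2·10 = 32
Stage 2: 12(ω_s−ω_c) = −32(ω_r−ω_c),  ω_r=0, ω_c=1
Stage 2: ω_s = 1 − (32/12)(0−1) = 11/3
  ⇒ ω_s²/ω_c² = 11/3
Coupling ω_c² = ω_r¹ ⇒ overall = 39/31 × 11/3 = 143/31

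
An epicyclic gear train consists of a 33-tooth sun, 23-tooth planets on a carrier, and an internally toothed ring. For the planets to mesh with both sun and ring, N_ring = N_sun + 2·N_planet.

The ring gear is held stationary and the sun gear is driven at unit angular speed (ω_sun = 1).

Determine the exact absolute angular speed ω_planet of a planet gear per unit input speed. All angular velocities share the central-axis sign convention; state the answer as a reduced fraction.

-33/46

N_ring = 33 + 2·23 = 79
33(ω_s−ω_c) = −79(ω_r−ω_c),  ω_r=0, ω_s=1
33(1−ω_c) = −79(0−ω_c)  ⇒  112ω_c = 33  ⇒  ω_c = 33/112
sun–planet: 33·(1−33/112) = −23·(ω_p−ω_c)  ⇒  ω_p−ω_c = −(33/23)·(79/112) = -2607/2576
ω_p = 33/112 − 2607/2576 = -33/46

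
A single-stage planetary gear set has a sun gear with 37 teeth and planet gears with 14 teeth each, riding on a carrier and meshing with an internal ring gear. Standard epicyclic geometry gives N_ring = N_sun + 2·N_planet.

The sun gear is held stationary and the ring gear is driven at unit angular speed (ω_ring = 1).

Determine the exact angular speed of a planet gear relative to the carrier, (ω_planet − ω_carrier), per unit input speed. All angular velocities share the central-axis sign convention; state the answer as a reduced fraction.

N_ring = 37 + 2·14 = 65
37(ω_s−ω_c) = −65(ω_r−ω_c),  ω_s=0, ω_r=1
37(0−ω_c) = −65(1−ω_c)  ⇒  102ω_c = 65  ⇒  ω_c = 65/102
sun–planet: 37·(0−65/102) = −14·(ω_p−ω_c)  ⇒  ω_p−ω_c = −(37/14)·(-65/102) = 2405/1428

2405/1428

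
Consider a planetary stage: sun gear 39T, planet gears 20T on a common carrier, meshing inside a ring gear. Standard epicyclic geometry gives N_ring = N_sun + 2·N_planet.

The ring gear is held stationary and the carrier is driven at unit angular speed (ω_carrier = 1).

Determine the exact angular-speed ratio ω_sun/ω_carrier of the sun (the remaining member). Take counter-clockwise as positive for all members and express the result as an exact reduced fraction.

118/39

N_ring = 39 + 2·20 = 79
39(ω_s−ω_c) = −79(ω_r−ω_c),  ω_r=0, ω_c=1
ω_s = 1 − (79/39)(0−1) = 118/39
ω_s/ω_c = 118/39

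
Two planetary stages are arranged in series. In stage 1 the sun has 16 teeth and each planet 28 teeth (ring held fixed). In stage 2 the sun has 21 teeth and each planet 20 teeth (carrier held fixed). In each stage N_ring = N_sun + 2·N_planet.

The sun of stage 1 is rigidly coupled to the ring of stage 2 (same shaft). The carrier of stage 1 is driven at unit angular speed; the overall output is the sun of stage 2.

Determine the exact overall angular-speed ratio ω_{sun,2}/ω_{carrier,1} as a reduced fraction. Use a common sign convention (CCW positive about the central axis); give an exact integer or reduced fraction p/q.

Stage 1: N_ring = 16 + 2·28 = 72
Stage 1: 16(ω_s−ω_c) = −72(ω_r−ω_c),  ω_r=0, ω_c=1
Stage 1: ω_s = 1 − (72/16)(0−1) = 11/2
  ⇒ ω_s¹/ω_c¹ = 11/2
Stage 2: N_ring = 21 + 2·20 = 61
Stage 2: 21(ω_s−ω_c) = −61(ω_r−ω_c),  ω_c=0, ω_r=1
Stage 2: ω_s = 0 − (61/21)(1−0) = -61/21
  ⇒ ω_s²/ω_r² = -61/21
Coupling ω_r² = ω_s¹ ⇒ overall = 11/2 × -61/21 = -671/42

-671/42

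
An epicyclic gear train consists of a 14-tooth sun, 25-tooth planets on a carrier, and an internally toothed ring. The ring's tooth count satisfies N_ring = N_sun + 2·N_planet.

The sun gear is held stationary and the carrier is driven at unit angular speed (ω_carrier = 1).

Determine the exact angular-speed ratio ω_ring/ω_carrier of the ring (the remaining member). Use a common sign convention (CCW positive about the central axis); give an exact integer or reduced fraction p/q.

39/32

N_ring = 14 + 2·25 = 64
14(ω_s−ω_c) = −64(ω_r−ω_c),  ω_s=0, ω_c=1
ω_r = 1 − (14/64)(0−1) = 39/32
ω_r/ω_c = 39/32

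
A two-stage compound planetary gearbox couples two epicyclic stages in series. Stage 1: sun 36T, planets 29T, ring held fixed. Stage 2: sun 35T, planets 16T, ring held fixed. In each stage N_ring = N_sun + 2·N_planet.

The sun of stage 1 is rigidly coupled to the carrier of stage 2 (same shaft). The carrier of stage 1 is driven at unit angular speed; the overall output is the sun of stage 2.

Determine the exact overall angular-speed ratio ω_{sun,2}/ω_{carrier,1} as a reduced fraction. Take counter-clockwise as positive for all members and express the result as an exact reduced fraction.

Stage 1: N_ring = 36 + 2·29 = 94
Stage 1: 36(ω_s−ω_c) = −94(ω_r−ω_c),  ω_r=0, ω_c=1
Stage 1: ω_s = 1 − (94/36)(0−1) = 65/18
  ⇒ ω_s¹/ω_c¹ = 65/18
Stage 2: N_ring = 35 + 2·16 = 67
Stage 2: 35(ω_s−ω_c) = −67(ω_r−ω_c),  ω_r=0, ω_c=1
Stage 2: ω_s = 1 − (67/35)(0−1) = 102/35
  ⇒ ω_s²/ω_c² = 102/35
Coupling ω_c² = ω_s¹ ⇒ overall = 65/18 × 102/35 = 221/21

221/21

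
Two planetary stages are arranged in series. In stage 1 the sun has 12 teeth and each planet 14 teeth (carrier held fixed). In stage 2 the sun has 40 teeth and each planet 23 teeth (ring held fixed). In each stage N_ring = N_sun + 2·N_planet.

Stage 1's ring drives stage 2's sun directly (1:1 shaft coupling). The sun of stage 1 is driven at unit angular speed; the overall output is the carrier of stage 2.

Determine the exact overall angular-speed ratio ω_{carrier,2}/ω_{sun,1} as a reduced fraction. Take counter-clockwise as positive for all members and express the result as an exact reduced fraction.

-2/21

Stage 1: N_ring = 12 + 2·14 = 40
Stage 1: 12(ω_s−ω_c) = −40(ω_r−ω_c),  ω_c=0, ω_s=1
Stage 1: ω_r = 0 − (12/40)(1−0) = -3/10
  ⇒ ω_r¹/ω_s¹ = -3/10
Stage 2: N_ring = 40 + 2·23 = 86
Stage 2: 40(ω_s−ω_c) = −86(ω_r−ω_c),  ω_r=0, ω_s=1
Stage 2: 40(1−ω_c) = −86(0−ω_c)  ⇒  126ω_c = 40  ⇒  ω_c = 20/63
  ⇒ ω_c²/ω_s² = 20/63
Coupling ω_s² = ω_r¹ ⇒ overall = -3/10 × 20/63 = -2/21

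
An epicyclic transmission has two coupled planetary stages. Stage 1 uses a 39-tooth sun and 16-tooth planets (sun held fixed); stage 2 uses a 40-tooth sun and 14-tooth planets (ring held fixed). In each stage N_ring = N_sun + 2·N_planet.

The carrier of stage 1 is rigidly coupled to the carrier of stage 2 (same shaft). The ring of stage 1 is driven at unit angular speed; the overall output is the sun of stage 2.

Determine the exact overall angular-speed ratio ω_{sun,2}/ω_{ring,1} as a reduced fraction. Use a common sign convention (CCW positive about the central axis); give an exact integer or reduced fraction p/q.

Stage 1: N_ring = 39 + 2·16 = 71
Stage 1: 39(ω_s−ω_c) = −71(ω_r−ω_c),  ω_s=0, ω_r=1
Stage 1: 39(0−ω_c) = −71(1−ω_c)  ⇒  110ω_c = 71  ⇒  ω_c = 71/110
  ⇒ ω_c¹/ω_r¹ = 71/110
Stage 2: N_ring = 40 + 2·14 = 68
Stage 2: 40(ω_s−ω_c) = −68(ω_r−ω_c),  ω_r=0, ω_c=1
Stage 2: ω_s = 1 − (68/40)(0−1) = 27/10
  ⇒ ω_s²/ω_c² = 27/10
Coupling ω_c² = ω_c¹ ⇒ overall = 71/110 × 27/10 = 1917/1100

1917/1100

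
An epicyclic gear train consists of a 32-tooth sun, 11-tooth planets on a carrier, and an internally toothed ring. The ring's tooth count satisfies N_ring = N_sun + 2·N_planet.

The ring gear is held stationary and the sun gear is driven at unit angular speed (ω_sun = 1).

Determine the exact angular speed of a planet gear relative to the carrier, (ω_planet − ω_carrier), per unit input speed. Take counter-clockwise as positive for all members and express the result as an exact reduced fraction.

N_ring = 32 + 2·11 = 54
32(ω_s−ω_c) = −54(ω_r−ω_c),  ω_r=0, ω_s=1
32(1−ω_c) = −54(0−ω_c)  ⇒  86ω_c = 32  ⇒  ω_c = 16/43
sun–planet: 32·(1−16/43) = −11·(ω_p−ω_c)  ⇒  ω_p−ω_c = −(32/11)·(27/43) = -864/473

-864/473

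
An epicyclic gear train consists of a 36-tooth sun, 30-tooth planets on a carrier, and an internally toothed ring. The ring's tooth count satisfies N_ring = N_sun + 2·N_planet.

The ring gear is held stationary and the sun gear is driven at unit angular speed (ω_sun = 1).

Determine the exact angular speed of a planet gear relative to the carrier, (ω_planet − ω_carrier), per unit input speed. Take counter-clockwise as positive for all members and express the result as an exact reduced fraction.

N_ring = 36 + 2·30 = 96
36(ω_s−ω_c) = −96(ω_r−ω_c),  ω_r=0, ω_s=1
36(1−ω_c) = −96(0−ω_c)  ⇒  132ω_c = 36  ⇒  ω_c = 3/11
sun–planet: 36·(1−3/11) = −30·(ω_p−ω_c)  ⇒  ω_p−ω_c = −(36/30)·(8/11) = -48/55

-48/55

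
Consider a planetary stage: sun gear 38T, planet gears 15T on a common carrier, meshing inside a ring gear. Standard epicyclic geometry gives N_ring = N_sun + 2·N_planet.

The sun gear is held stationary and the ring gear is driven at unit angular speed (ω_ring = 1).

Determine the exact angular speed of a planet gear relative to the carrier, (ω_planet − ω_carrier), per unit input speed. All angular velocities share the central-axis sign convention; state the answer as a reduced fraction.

1292/795

N_ring = 38 + 2·15 = 68
38(ω_s−ω_c) = −68(ω_r−ω_c),  ω_s=0, ω_r=1
38(0−ω_c) = −68(1−ω_c)  ⇒  106ω_c = 68  ⇒  ω_c = 34/53
sun–planet: 38·(0−34/53) = −15·(ω_p−ω_c)  ⇒  ω_p−ω_c = −(38/15)·(-34/53) = 1292/795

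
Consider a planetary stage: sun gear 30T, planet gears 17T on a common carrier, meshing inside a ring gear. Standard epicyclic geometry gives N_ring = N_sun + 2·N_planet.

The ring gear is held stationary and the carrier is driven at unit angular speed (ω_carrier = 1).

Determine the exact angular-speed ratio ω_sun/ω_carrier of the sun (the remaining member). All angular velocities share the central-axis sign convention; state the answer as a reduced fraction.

N_ring = 30 + 2·17 = 64
30(ω_s−ω_c) = −64(ω_r−ω_c),  ω_r=0, ω_c=1
ω_s = 1 − (64/30)(0−1) = 47/15
ω_s/ω_c = 47/15

47/15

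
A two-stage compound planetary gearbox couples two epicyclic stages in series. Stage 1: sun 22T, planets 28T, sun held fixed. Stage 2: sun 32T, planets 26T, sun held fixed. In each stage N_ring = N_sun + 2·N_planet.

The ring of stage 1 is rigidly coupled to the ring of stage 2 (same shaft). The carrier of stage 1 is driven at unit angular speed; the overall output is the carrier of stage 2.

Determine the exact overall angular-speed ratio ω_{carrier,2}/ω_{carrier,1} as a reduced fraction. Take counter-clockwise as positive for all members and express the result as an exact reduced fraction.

350/377

Stage 1: N_ring = 22 + 2·28 = 78
Stage 1: 22(ω_s−ω_c) = −78(ω_r−ω_c),  ω_s=0, ω_c=1
Stage 1: ω_r = 1 − (22/78)(0−1) = 50/39
  ⇒ ω_r¹/ω_c¹ = 50/39
Stage 2: N_ring = 32 + 2·26 = 84
Stage 2: 32(ω_s−ω_c) = −84(ω_r−ω_c),  ω_s=0, ω_r=1
Stage 2: 32(0−ω_c) = −84(1−ω_c)  ⇒  116ω_c = 84  ⇒  ω_c = 21/29
  ⇒ ω_c²/ω_r² = 21/29
Coupling ω_r² = ω_r¹ ⇒ overall = 50/39 × 21/29 = 350/377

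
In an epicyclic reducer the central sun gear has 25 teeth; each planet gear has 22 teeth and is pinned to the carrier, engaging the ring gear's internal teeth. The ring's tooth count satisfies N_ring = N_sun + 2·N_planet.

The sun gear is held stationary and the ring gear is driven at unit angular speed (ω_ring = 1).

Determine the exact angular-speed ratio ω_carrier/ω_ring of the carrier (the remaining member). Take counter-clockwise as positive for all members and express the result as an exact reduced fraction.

N_ring = 25 + 2·22 = 69
25(ω_s−ω_c) = −69(ω_r−ω_c),  ω_s=0, ω_r=1
25(0−ω_c) = −69(1−ω_c)  ⇒  94ω_c = 69  ⇒  ω_c = 69/94
ω_c/ω_r = 69/94

69/94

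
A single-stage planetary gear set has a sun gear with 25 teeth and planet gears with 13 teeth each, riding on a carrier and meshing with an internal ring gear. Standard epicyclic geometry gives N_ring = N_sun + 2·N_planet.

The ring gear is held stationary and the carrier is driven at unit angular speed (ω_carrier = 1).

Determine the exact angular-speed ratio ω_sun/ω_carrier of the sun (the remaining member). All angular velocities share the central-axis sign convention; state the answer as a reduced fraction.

N_ring = 25 + 2·13 = 51
25(ω_s−ω_c) = −51(ω_r−ω_c),  ω_r=0, ω_c=1
ω_s = 1 − (51/25)(0−1) = 76/25
ω_s/ω_c = 76/25

76/25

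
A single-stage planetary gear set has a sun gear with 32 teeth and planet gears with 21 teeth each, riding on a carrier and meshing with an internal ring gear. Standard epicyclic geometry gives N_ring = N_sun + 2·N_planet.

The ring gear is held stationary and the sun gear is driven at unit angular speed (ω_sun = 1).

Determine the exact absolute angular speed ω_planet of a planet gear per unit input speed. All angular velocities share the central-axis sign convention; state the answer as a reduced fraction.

N_ring = 32 + 2·21 = 74
32(ω_s−ω_c) = −74(ω_r−ω_c),  ω_r=0, ω_s=1
32(1−ω_c) = −74(0−ω_c)  ⇒  106ω_c = 32  ⇒  ω_c = 16/53
sun–planet: 32·(1−16/53) = −21·(ω_p−ω_c)  ⇒  ω_p−ω_c = −(32/21)·(37/53) = -1184/1113
ω_p = 16/53 − 1184/1113 = -16/21

-16/21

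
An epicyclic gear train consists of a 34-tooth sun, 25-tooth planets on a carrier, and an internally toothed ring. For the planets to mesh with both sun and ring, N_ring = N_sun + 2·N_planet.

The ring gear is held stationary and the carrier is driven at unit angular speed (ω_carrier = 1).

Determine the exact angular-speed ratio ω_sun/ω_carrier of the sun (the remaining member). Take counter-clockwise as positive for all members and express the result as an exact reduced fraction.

59/17

N_ring = 34 + 2·25 = 84
34(ω_s−ω_c) = −84(ω_r−ω_c),  ω_r=0, ω_c=1
ω_s = 1 − (84/34)(0−1) = 59/17
ω_s/ω_c = 59/17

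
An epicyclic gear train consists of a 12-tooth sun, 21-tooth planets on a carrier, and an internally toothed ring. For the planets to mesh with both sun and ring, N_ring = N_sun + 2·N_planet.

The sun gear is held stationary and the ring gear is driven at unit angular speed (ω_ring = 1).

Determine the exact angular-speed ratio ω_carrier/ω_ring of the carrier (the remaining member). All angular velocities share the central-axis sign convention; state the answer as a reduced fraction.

9/11

N_ring = 12 + 2·21 = 54
12(ω_s−ω_c) = −54(ω_r−ω_c),  ω_s=0, ω_r=1
12(0−ω_c) = −54(1−ω_c)  ⇒  66ω_c = 54  ⇒  ω_c = 9/11
ω_c/ω_r = 9/11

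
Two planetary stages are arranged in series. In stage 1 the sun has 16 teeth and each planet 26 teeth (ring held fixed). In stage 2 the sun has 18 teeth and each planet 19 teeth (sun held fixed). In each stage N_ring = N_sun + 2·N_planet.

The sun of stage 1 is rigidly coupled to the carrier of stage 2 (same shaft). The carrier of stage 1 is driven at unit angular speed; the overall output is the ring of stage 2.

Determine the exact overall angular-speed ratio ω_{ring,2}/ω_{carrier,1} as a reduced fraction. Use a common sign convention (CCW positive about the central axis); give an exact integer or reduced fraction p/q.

111/16

Stage 1: N_ring = 16 + 2·26 = 68
Stage 1: 16(ω_s−ω_c) = −68(ω_r−ω_c),  ω_r=0, ω_c=1
Stage 1: ω_s = 1 − (68/16)(0−1) = 21/4
  ⇒ ω_s¹/ω_c¹ = 21/4
Stage 2: N_ring = 18 + 2·19 = 56
Stage 2: 18(ω_s−ω_c) = −56(ω_r−ω_c),  ω_s=0, ω_c=1
Stage 2: ω_r = 1 − (18/56)(0−1) = 37/28
  ⇒ ω_r²/ω_c² = 37/28
Coupling ω_c² = ω_s¹ ⇒ overall = 21/4 × 37/28 = 111/16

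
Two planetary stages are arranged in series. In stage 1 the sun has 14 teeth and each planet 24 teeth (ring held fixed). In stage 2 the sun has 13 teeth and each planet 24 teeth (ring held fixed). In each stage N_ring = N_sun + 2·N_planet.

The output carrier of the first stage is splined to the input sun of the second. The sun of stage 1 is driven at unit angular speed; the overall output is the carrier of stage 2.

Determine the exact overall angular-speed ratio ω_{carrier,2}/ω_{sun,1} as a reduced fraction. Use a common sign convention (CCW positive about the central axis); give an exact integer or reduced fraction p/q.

91/2812

Stage 1: N_ring = 14 + 2·24 = 62
Stage 1: 14(ω_s−ω_c) = −62(ω_r−ω_c),  ω_r=0, ω_s=1
Stage 1: 14(1−ω_c) = −62(0−ω_c)  ⇒  76ω_c = 14  ⇒  ω_c = 7/38
  ⇒ ω_c¹/ω_s¹ = 7/38
Stage 2: N_ring = 13 + 2·24 = 61
Stage 2: 13(ω_s−ω_c) = −61(ω_r−ω_c),  ω_r=0, ω_s=1
Stage 2: 13(1−ω_c) = −61(0−ω_c)  ⇒  74ω_c = 13  ⇒  ω_c = 13/74
  ⇒ ω_c²/ω_s² = 13/74
Coupling ω_s² = ω_c¹ ⇒ overall = 7/38 × 13/74 = 91/2812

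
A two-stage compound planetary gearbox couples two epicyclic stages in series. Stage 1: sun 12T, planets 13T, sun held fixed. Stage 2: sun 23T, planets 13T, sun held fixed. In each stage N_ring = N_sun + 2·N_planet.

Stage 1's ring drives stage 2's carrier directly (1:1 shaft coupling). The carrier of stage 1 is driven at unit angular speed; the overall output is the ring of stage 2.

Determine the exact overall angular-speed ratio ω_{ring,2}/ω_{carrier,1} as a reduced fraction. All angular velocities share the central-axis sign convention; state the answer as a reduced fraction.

1800/931

Stage 1: N_ring = 12 + 2·13 = 38
Stage 1: 12(ω_s−ω_c) = −38(ω_r−ω_c),  ω_s=0, ω_c=1
Stage 1: ω_r = 1 − (12/38)(0−1) = 25/19
  ⇒ ω_r¹/ω_c¹ = 25/19
Stage 2: N_ring = 23 + 2·13 = 49
Stage 2: 23(ω_s−ω_c) = −49(ω_r−ω_c),  ω_s=0, ω_c=1
Stage 2: ω_r = 1 − (23/49)(0−1) = 72/49
  ⇒ ω_r²/ω_c² = 72/49
Coupling ω_c² = ω_r¹ ⇒ overall = 25/19 × 72/49 = 1800/931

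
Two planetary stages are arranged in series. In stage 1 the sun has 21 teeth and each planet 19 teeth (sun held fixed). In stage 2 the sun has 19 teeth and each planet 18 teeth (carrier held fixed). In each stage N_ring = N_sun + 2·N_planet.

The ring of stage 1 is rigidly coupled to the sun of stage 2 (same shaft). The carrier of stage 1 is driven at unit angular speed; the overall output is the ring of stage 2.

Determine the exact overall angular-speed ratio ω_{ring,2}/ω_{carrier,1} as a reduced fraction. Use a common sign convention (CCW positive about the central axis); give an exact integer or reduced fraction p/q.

Stage 1: N_ring = 21 + 2·19 = 59
Stage 1: 21(ω_s−ω_c) = −59(ω_r−ω_c),  ω_s=0, ω_c=1
Stage 1: ω_r = 1 − (21/59)(0−1) = 80/59
  ⇒ ω_r¹/ω_c¹ = 80/59
Stage 2: N_ring = 19 + 2·18 = 55
Stage 2: 19(ω_s−ω_c) = −55(ω_r−ω_c),  ω_c=0, ω_s=1
Stage 2: ω_r = 0 − (19/55)(1−0) = -19/55
  ⇒ ω_r²/ω_s² = -19/55
Coupling ω_s² = ω_r¹ ⇒ overall = 80/59 × -19/55 = -304/649

-304/649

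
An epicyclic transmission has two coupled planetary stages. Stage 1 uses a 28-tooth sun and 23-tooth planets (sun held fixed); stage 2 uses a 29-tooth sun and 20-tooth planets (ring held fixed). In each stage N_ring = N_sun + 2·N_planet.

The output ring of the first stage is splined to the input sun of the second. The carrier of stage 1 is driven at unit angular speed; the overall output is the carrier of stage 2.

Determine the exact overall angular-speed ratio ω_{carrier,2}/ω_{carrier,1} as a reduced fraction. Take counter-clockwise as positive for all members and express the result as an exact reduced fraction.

1479/3626

Stage 1: N_ring = 28 + 2·23 = 74
Stage 1: 28(ω_s−ω_c) = −74(ω_r−ω_c),  ω_s=0, ω_c=1
Stage 1: ω_r = 1 − (28/74)(0−1) = 51/37
  ⇒ ω_r¹/ω_c¹ = 51/37
Stage 2: N_ring = 29 + 2·20 = 69
Stage 2: 29(ω_s−ω_c) = −69(ω_r−ω_c),  ω_r=0, ω_s=1
Stage 2: 29(1−ω_c) = −69(0−ω_c)  ⇒  98ω_c = 29  ⇒  ω_c = 29/98
  ⇒ ω_c²/ω_s² = 29/98
Coupling ω_s² = ω_r¹ ⇒ overall = 51/37 × 29/98 = 1479/3626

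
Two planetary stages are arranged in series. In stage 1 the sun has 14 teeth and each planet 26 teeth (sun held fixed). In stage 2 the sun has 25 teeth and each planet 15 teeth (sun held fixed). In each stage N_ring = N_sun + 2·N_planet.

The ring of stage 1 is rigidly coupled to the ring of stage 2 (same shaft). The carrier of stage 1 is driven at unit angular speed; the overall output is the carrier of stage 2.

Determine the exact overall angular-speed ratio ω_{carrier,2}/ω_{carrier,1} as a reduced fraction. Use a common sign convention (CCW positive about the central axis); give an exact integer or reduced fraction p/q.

Stage 1: N_ring = 14 + 2·26 = 66
Stage 1: 14(ω_s−ω_c) = −66(ω_r−ω_c),  ω_s=0, ω_c=1
Stage 1: ω_r = 1 − (14/66)(0−1) = 40/33
  ⇒ ω_r¹/ω_c¹ = 40/33
Stage 2: N_ring = 25 + 2·15 = 55
Stage 2: 25(ω_s−ω_c) = −55(ω_r−ω_c),  ω_s=0, ω_r=1
Stage 2: 25(0−ω_c) = −55(1−ω_c)  ⇒  80ω_c = 55  ⇒  ω_c = 11/16
  ⇒ ω_c²/ω_r² = 11/16
Coupling ω_r² = ω_r¹ ⇒ overall = 40/33 × 11/16 = 5/6

5/6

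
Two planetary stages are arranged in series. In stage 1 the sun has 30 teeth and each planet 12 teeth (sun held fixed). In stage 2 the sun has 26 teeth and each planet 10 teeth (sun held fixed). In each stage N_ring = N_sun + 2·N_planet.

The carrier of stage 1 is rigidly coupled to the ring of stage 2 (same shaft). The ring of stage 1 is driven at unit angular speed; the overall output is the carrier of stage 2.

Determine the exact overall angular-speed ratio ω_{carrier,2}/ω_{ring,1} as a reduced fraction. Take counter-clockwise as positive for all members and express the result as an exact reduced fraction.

Stage 1: N_ring = 30 + 2·12 = 54
Stage 1: 30(ω_s−ω_c) = −54(ω_r−ω_c),  ω_s=0, ω_r=1
Stage 1: 30(0−ω_c) = −54(1−ω_c)  ⇒  84ω_c = 54  ⇒  ω_c = 9/14
  ⇒ ω_c¹/ω_r¹ = 9/14
Stage 2: N_ring = 26 + 2·10 = 46
Stage 2: 26(ω_s−ω_c) = −46(ω_r−ω_c),  ω_s=0, ω_r=1
Stage 2: 26(0−ω_c) = −46(1−ω_c)  ⇒  72ω_c = 46  ⇒  ω_c = 23/36
  ⇒ ω_c²/ω_r² = 23/36
Coupling ω_r² = ω_c¹ ⇒ overall = 9/14 × 23/36 = 23/56

23/56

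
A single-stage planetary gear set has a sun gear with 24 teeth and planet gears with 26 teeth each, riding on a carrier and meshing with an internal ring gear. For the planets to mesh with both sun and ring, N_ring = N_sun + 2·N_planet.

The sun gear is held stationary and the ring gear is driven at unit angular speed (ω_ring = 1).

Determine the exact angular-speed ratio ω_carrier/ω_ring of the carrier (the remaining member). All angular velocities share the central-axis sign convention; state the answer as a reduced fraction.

19/25

N_ring = 24 + 2·26 = 76
24(ω_s−ω_c) = −76(ω_r−ω_c),  ω_s=0, ω_r=1
24(0−ω_c) = −76(1−ω_c)  ⇒  100ω_c = 76  ⇒  ω_c = 19/25
ω_c/ω_r = 19/25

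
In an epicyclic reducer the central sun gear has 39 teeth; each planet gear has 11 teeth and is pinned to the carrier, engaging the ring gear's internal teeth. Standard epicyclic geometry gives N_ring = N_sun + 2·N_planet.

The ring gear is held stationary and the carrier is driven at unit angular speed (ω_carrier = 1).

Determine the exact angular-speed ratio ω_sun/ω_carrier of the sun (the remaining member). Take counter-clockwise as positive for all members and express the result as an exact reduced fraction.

100/39

N_ring = 39 + 2·11 = 61
39(ω_s−ω_c) = −61(ω_r−ω_c),  ω_r=0, ω_c=1
ω_s = 1 − (61/39)(0−1) = 100/39
ω_s/ω_c = 100/39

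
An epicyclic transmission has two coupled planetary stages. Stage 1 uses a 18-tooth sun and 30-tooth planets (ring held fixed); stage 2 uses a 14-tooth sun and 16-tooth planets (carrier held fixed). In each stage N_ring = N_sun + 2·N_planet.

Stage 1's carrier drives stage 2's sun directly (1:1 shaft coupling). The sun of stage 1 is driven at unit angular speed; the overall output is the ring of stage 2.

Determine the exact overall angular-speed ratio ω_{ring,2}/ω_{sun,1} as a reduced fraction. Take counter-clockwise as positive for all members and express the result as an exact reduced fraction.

Stage 1: N_ring = 18 + 2·30 = 78
Stage 1: 18(ω_s−ω_c) = −78(ω_r−ω_c),  ω_r=0, ω_s=1
Stage 1: 18(1−ω_c) = −78(0−ω_c)  ⇒  96ω_c = 18  ⇒  ω_c = 3/16
  ⇒ ω_c¹/ω_s¹ = 3/16
Stage 2: N_ring = 14 + 2·16 = 46
Stage 2: 14(ω_s−ω_c) = −46(ω_r−ω_c),  ω_c=0, ω_s=1
Stage 2: ω_r = 0 − (14/46)(1−0) = -7/23
  ⇒ ω_r²/ω_s² = -7/23
Coupling ω_s² = ω_c¹ ⇒ overall = 3/16 × -7/23 = -21/368

-21/368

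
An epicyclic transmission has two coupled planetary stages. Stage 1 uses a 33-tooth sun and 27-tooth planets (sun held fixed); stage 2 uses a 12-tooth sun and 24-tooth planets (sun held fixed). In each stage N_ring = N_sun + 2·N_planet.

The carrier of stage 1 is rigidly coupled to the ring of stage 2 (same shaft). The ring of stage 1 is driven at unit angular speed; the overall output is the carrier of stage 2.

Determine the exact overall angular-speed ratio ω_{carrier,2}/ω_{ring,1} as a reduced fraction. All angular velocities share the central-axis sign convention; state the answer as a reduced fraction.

29/48

Stage 1: N_ring = 33 + 2·27 = 87
Stage 1: 33(ω_s−ω_c) = −87(ω_r−ω_c),  ω_s=0, ω_r=1
Stage 1: 33(0−ω_c) = −87(1−ω_c)  ⇒  120ω_c = 87  ⇒  ω_c = 29/40
  ⇒ ω_c¹/ω_r¹ = 29/40
Stage 2: N_ring = 12 + 2·24 = 60
Stage 2: 12(ω_s−ω_c) = −60(ω_r−ω_c),  ω_s=0, ω_r=1
Stage 2: 12(0−ω_c) = −60(1−ω_c)  ⇒  72ω_c = 60  ⇒  ω_c = 5/6
  ⇒ ω_c²/ω_r² = 5/6
Coupling ω_r² = ω_c¹ ⇒ overall = 29/40 × 5/6 = 29/48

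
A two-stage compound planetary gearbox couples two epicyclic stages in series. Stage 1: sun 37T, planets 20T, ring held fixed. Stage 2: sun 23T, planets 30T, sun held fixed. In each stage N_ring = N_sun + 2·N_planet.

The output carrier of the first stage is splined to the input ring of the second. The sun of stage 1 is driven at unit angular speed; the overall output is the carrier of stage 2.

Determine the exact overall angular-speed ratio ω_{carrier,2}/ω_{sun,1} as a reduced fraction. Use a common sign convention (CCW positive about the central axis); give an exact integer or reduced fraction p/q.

Stage 1: N_ring = 37 + 2·20 = 77
Stage 1: 37(ω_s−ω_c) = −77(ω_r−ω_c),  ω_r=0, ω_s=1
Stage 1: 37(1−ω_c) = −77(0−ω_c)  ⇒  114ω_c = 37  ⇒  ω_c = 37/114
  ⇒ ω_c¹/ω_s¹ = 37/114
Stage 2: N_ring = 23 + 2·30 = 83
Stage 2: 23(ω_s−ω_c) = −83(ω_r−ω_c),  ω_s=0, ω_r=1
Stage 2: 23(0−ω_c) = −83(1−ω_c)  ⇒  106ω_c = 83  ⇒  ω_c = 83/106
  ⇒ ω_c²/ω_r² = 83/106
Coupling ω_r² = ω_c¹ ⇒ overall = 37/114 × 83/106 = 3071/12084

3071/12084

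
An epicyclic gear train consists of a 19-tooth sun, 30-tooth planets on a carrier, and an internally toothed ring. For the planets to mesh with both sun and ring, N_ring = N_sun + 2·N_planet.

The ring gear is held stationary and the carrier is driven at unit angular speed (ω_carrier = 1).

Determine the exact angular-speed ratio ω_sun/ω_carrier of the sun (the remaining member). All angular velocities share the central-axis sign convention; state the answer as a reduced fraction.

N_ring = 19 + 2·30 = 79
19(ω_s−ω_c) = −79(ω_r−ω_c),  ω_r=0, ω_c=1
ω_s = 1 − (79/19)(0−1) = 98/19
ω_s/ω_c = 98/19

98/19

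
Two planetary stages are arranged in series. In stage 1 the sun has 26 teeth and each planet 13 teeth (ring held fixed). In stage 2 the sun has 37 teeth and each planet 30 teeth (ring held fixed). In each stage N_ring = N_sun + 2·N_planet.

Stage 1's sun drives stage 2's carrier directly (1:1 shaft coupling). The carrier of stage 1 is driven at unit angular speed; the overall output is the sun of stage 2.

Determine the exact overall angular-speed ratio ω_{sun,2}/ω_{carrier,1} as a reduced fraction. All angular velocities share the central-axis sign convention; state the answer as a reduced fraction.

Stage 1: N_ring = 26 + 2·13 = 52
Stage 1: 26(ω_s−ω_c) = −52(ω_r−ω_c),  ω_r=0, ω_c=1
Stage 1: ω_s = 1 − (52/26)(0−1) = 3
  ⇒ ω_s¹/ω_c¹ = 3
Stage 2: N_ring = 37 + 2·30 = 97
Stage 2: 37(ω_s−ω_c) = −97(ω_r−ω_c),  ω_r=0, ω_c=1
Stage 2: ω_s = 1 − (97/37)(0−1) = 134/37
  ⇒ ω_s²/ω_c² = 134/37
Coupling ω_c² = ω_s¹ ⇒ overall = 3 × 134/37 = 402/37

402/37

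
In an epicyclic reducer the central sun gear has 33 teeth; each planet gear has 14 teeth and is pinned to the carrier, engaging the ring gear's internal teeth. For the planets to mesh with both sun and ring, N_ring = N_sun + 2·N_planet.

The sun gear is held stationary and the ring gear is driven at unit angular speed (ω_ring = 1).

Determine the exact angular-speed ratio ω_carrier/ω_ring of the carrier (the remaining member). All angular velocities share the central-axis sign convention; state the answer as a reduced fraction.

61/94

N_ring = 33 + 2·14 = 61
33(ω_s−ω_c) = −61(ω_r−ω_c),  ω_s=0, ω_r=1
33(0−ω_c) = −61(1−ω_c)  ⇒  94ω_c = 61  ⇒  ω_c = 61/94
ω_c/ω_r = 61/94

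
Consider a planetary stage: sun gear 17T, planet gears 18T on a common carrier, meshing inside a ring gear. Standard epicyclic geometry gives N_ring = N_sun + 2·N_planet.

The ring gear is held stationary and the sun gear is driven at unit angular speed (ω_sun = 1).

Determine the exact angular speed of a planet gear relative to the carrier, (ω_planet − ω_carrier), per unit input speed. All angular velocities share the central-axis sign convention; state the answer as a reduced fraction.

N_ring = 17 + 2·18 = 53
17(ω_s−ω_c) = −53(ω_r−ω_c),  ω_r=0, ω_s=1
17(1−ω_c) = −53(0−ω_c)  ⇒  70ω_c = 17  ⇒  ω_c = 17/70
sun–planet: 17·(1−17/70) = −18·(ω_p−ω_c)  ⇒  ω_p−ω_c = −(17/18)·(53/70) = -901/1260

-901/1260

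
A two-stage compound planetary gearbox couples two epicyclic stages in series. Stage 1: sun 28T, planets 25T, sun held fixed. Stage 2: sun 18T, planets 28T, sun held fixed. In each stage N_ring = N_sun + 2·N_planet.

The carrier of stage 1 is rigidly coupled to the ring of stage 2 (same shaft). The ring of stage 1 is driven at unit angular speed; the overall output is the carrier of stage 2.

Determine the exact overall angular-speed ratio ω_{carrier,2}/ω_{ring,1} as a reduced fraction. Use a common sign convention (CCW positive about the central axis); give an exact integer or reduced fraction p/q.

1443/2438

Stage 1: N_ring = 28 + 2·25 = 78
Stage 1: 28(ω_s−ω_c) = −78(ω_r−ω_c),  ω_s=0, ω_r=1
Stage 1: 28(0−ω_c) = −78(1−ω_c)  ⇒  106ω_c = 78  ⇒  ω_c = 39/53
  ⇒ ω_c¹/ω_r¹ = 39/53
Stage 2: N_ring = 18 + 2·28 = 74
Stage 2: 18(ω_s−ω_c) = −74(ω_r−ω_c),  ω_s=0, ω_r=1
Stage 2: 18(0−ω_c) = −74(1−ω_c)  ⇒  92ω_c = 74  ⇒  ω_c = 37/46
  ⇒ ω_c²/ω_r² = 37/46
Coupling ω_r² = ω_c¹ ⇒ overall = 39/53 × 37/46 = 1443/2438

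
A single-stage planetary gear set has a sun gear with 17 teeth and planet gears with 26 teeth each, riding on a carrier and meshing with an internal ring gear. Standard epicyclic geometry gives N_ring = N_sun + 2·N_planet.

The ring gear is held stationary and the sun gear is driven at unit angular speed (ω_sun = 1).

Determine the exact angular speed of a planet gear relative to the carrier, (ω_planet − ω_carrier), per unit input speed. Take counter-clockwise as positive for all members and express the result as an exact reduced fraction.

N_ring = 17 + 2·26 = 69
17(ω_s−ω_c) = −69(ω_r−ω_c),  ω_r=0, ω_s=1
17(1−ω_c) = −69(0−ω_c)  ⇒  86ω_c = 17  ⇒  ω_c = 17/86
sun–planet: 17·(1−17/86) = −26·(ω_p−ω_c)  ⇒  ω_p−ω_c = −(17/26)·(69/86) = -1173/2236

-1173/2236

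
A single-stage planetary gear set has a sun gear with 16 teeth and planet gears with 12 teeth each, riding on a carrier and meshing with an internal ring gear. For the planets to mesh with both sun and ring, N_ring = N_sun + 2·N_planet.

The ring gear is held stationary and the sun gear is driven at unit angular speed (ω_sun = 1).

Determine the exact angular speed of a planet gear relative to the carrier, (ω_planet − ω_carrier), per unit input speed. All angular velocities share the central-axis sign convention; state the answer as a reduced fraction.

N_ring = 16 + 2·12 = 40
16(ω_s−ω_c) = −40(ω_r−ω_c),  ω_r=0, ω_s=1
16(1−ω_c) = −40(0−ω_c)  ⇒  56ω_c = 16  ⇒  ω_c = 2/7
sun–planet: 16·(1−2/7) = −12·(ω_p−ω_c)  ⇒  ω_p−ω_c = −(16/12)·(5/7) = -20/21

-20/21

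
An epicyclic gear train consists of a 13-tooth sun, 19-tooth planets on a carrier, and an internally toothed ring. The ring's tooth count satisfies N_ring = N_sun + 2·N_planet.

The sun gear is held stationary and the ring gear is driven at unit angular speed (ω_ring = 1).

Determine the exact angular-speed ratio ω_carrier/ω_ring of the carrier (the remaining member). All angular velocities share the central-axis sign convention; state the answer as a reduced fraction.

51/64

N_ring = 13 + 2·19 = 51
13(ω_s−ω_c) = −51(ω_r−ω_c),  ω_s=0, ω_r=1
13(0−ω_c) = −51(1−ω_c)  ⇒  64ω_c = 51  ⇒  ω_c = 51/64
ω_c/ω_r = 51/64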